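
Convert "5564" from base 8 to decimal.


Input: "5564" in base 8
Positional expansion:
  Digit '5' (value 5) x 8^3 = 2560
  Digit '5' (value 5) x 8^2 = 320
  Digit '6' (value 6) x 8^1 = 48
  Digit '4' (value 4) x 8^0 = 4
Sum = 2932

2932


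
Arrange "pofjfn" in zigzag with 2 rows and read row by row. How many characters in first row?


Zigzag "pofjfn" into 2 rows:
Placing characters:
  'p' => row 0
  'o' => row 1
  'f' => row 0
  'j' => row 1
  'f' => row 0
  'n' => row 1
Rows:
  Row 0: "pff"
  Row 1: "ojn"
First row length: 3

3


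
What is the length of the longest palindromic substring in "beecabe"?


Input: "beecabe"
Checking substrings for palindromes:
  [1:3] "ee" (len 2) => palindrome
Longest palindromic substring: "ee" with length 2

2


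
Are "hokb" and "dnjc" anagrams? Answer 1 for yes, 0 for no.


Strings: "hokb", "dnjc"
Sorted first:  bhko
Sorted second: cdjn
Differ at position 0: 'b' vs 'c' => not anagrams

0


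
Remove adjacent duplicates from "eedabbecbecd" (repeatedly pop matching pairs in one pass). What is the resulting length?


Input: eedabbecbecd
Stack-based adjacent duplicate removal:
  Read 'e': push. Stack: e
  Read 'e': matches stack top 'e' => pop. Stack: (empty)
  Read 'd': push. Stack: d
  Read 'a': push. Stack: da
  Read 'b': push. Stack: dab
  Read 'b': matches stack top 'b' => pop. Stack: da
  Read 'e': push. Stack: dae
  Read 'c': push. Stack: daec
  Read 'b': push. Stack: daecb
  Read 'e': push. Stack: daecbe
  Read 'c': push. Stack: daecbec
  Read 'd': push. Stack: daecbecd
Final stack: "daecbecd" (length 8)

8


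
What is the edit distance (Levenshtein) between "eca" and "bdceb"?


Computing edit distance: "eca" -> "bdceb"
DP table:
           b    d    c    e    b
      0    1    2    3    4    5
  e   1    1    2    3    3    4
  c   2    2    2    2    3    4
  a   3    3    3    3    3    4
Edit distance = dp[3][5] = 4

4


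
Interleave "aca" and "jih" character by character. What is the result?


Interleaving "aca" and "jih":
  Position 0: 'a' from first, 'j' from second => "aj"
  Position 1: 'c' from first, 'i' from second => "ci"
  Position 2: 'a' from first, 'h' from second => "ah"
Result: ajciah

ajciah


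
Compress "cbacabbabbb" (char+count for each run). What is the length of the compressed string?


Input: cbacabbabbb
Runs:
  'c' x 1 => "c1"
  'b' x 1 => "b1"
  'a' x 1 => "a1"
  'c' x 1 => "c1"
  'a' x 1 => "a1"
  'b' x 2 => "b2"
  'a' x 1 => "a1"
  'b' x 3 => "b3"
Compressed: "c1b1a1c1a1b2a1b3"
Compressed length: 16

16


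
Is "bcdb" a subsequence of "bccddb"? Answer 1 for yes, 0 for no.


Check if "bcdb" is a subsequence of "bccddb"
Greedy scan:
  Position 0 ('b'): matches sub[0] = 'b'
  Position 1 ('c'): matches sub[1] = 'c'
  Position 2 ('c'): no match needed
  Position 3 ('d'): matches sub[2] = 'd'
  Position 4 ('d'): no match needed
  Position 5 ('b'): matches sub[3] = 'b'
All 4 characters matched => is a subsequence

1


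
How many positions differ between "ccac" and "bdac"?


Comparing "ccac" and "bdac" position by position:
  Position 0: 'c' vs 'b' => DIFFER
  Position 1: 'c' vs 'd' => DIFFER
  Position 2: 'a' vs 'a' => same
  Position 3: 'c' vs 'c' => same
Positions that differ: 2

2


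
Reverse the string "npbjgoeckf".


Input: npbjgoeckf
Reading characters right to left:
  Position 9: 'f'
  Position 8: 'k'
  Position 7: 'c'
  Position 6: 'e'
  Position 5: 'o'
  Position 4: 'g'
  Position 3: 'j'
  Position 2: 'b'
  Position 1: 'p'
  Position 0: 'n'
Reversed: fkceogjbpn

fkceogjbpn


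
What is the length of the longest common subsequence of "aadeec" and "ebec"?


LCS of "aadeec" and "ebec"
DP table:
           e    b    e    c
      0    0    0    0    0
  a   0    0    0    0    0
  a   0    0    0    0    0
  d   0    0    0    0    0
  e   0    1    1    1    1
  e   0    1    1    2    2
  c   0    1    1    2    3
LCS length = dp[6][4] = 3

3


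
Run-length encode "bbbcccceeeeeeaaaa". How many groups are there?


Input: bbbcccceeeeeeaaaa
Scanning for consecutive runs:
  Group 1: 'b' x 3 (positions 0-2)
  Group 2: 'c' x 4 (positions 3-6)
  Group 3: 'e' x 6 (positions 7-12)
  Group 4: 'a' x 4 (positions 13-16)
Total groups: 4

4


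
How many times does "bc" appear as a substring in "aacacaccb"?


Searching for "bc" in "aacacaccb"
Scanning each position:
  Position 0: "aa" => no
  Position 1: "ac" => no
  Position 2: "ca" => no
  Position 3: "ac" => no
  Position 4: "ca" => no
  Position 5: "ac" => no
  Position 6: "cc" => no
  Position 7: "cb" => no
Total occurrences: 0

0


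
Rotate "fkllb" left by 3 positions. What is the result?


Input: "fkllb", rotate left by 3
First 3 characters: "fkl"
Remaining characters: "lb"
Concatenate remaining + first: "lb" + "fkl" = "lbfkl"

lbfkl


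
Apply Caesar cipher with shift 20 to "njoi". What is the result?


Caesar cipher: shift "njoi" by 20
  'n' (pos 13) + 20 = pos 7 = 'h'
  'j' (pos 9) + 20 = pos 3 = 'd'
  'o' (pos 14) + 20 = pos 8 = 'i'
  'i' (pos 8) + 20 = pos 2 = 'c'
Result: hdic

hdic


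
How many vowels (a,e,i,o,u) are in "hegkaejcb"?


Input: hegkaejcb
Checking each character:
  'h' at position 0: consonant
  'e' at position 1: vowel (running total: 1)
  'g' at position 2: consonant
  'k' at position 3: consonant
  'a' at position 4: vowel (running total: 2)
  'e' at position 5: vowel (running total: 3)
  'j' at position 6: consonant
  'c' at position 7: consonant
  'b' at position 8: consonant
Total vowels: 3

3


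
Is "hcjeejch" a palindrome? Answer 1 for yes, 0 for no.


Input: hcjeejch
Reversed: hcjeejch
  Compare pos 0 ('h') with pos 7 ('h'): match
  Compare pos 1 ('c') with pos 6 ('c'): match
  Compare pos 2 ('j') with pos 5 ('j'): match
  Compare pos 3 ('e') with pos 4 ('e'): match
Result: palindrome

1


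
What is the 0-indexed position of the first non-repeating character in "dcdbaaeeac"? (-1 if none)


Input: dcdbaaeeac
Character frequencies:
  'a': 3
  'b': 1
  'c': 2
  'd': 2
  'e': 2
Scanning left to right for freq == 1:
  Position 0 ('d'): freq=2, skip
  Position 1 ('c'): freq=2, skip
  Position 2 ('d'): freq=2, skip
  Position 3 ('b'): unique! => answer = 3

3


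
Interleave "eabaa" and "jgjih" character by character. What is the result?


Interleaving "eabaa" and "jgjih":
  Position 0: 'e' from first, 'j' from second => "ej"
  Position 1: 'a' from first, 'g' from second => "ag"
  Position 2: 'b' from first, 'j' from second => "bj"
  Position 3: 'a' from first, 'i' from second => "ai"
  Position 4: 'a' from first, 'h' from second => "ah"
Result: ejagbjaiah

ejagbjaiah


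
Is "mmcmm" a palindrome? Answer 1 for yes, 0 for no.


Input: mmcmm
Reversed: mmcmm
  Compare pos 0 ('m') with pos 4 ('m'): match
  Compare pos 1 ('m') with pos 3 ('m'): match
Result: palindrome

1


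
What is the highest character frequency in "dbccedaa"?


Input: dbccedaa
Character counts:
  'a': 2
  'b': 1
  'c': 2
  'd': 2
  'e': 1
Maximum frequency: 2

2


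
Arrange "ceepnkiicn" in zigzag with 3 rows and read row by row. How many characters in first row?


Zigzag "ceepnkiicn" into 3 rows:
Placing characters:
  'c' => row 0
  'e' => row 1
  'e' => row 2
  'p' => row 1
  'n' => row 0
  'k' => row 1
  'i' => row 2
  'i' => row 1
  'c' => row 0
  'n' => row 1
Rows:
  Row 0: "cnc"
  Row 1: "epkin"
  Row 2: "ei"
First row length: 3

3


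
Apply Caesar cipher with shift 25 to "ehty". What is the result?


Caesar cipher: shift "ehty" by 25
  'e' (pos 4) + 25 = pos 3 = 'd'
  'h' (pos 7) + 25 = pos 6 = 'g'
  't' (pos 19) + 25 = pos 18 = 's'
  'y' (pos 24) + 25 = pos 23 = 'x'
Result: dgsx

dgsx


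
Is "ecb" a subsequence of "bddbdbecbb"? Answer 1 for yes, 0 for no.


Check if "ecb" is a subsequence of "bddbdbecbb"
Greedy scan:
  Position 0 ('b'): no match needed
  Position 1 ('d'): no match needed
  Position 2 ('d'): no match needed
  Position 3 ('b'): no match needed
  Position 4 ('d'): no match needed
  Position 5 ('b'): no match needed
  Position 6 ('e'): matches sub[0] = 'e'
  Position 7 ('c'): matches sub[1] = 'c'
  Position 8 ('b'): matches sub[2] = 'b'
  Position 9 ('b'): no match needed
All 3 characters matched => is a subsequence

1


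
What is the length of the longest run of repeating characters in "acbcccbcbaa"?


Input: "acbcccbcbaa"
Scanning for longest run:
  Position 1 ('c'): new char, reset run to 1
  Position 2 ('b'): new char, reset run to 1
  Position 3 ('c'): new char, reset run to 1
  Position 4 ('c'): continues run of 'c', length=2
  Position 5 ('c'): continues run of 'c', length=3
  Position 6 ('b'): new char, reset run to 1
  Position 7 ('c'): new char, reset run to 1
  Position 8 ('b'): new char, reset run to 1
  Position 9 ('a'): new char, reset run to 1
  Position 10 ('a'): continues run of 'a', length=2
Longest run: 'c' with length 3

3


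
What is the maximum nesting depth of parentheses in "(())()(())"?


Input: "(())()(())"
Tracking depth:
  Position 0 '(': depth becomes 1
  Position 1 '(': depth becomes 2
  Position 2 ')': depth becomes 1
  Position 3 ')': depth becomes 0
  Position 4 '(': depth becomes 1
  Position 5 ')': depth becomes 0
  Position 6 '(': depth becomes 1
  Position 7 '(': depth becomes 2
  Position 8 ')': depth becomes 1
  Position 9 ')': depth becomes 0
Maximum depth reached: 2

2


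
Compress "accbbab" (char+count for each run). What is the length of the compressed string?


Input: accbbab
Runs:
  'a' x 1 => "a1"
  'c' x 2 => "c2"
  'b' x 2 => "b2"
  'a' x 1 => "a1"
  'b' x 1 => "b1"
Compressed: "a1c2b2a1b1"
Compressed length: 10

10


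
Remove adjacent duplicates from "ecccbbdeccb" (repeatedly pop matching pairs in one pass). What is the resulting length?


Input: ecccbbdeccb
Stack-based adjacent duplicate removal:
  Read 'e': push. Stack: e
  Read 'c': push. Stack: ec
  Read 'c': matches stack top 'c' => pop. Stack: e
  Read 'c': push. Stack: ec
  Read 'b': push. Stack: ecb
  Read 'b': matches stack top 'b' => pop. Stack: ec
  Read 'd': push. Stack: ecd
  Read 'e': push. Stack: ecde
  Read 'c': push. Stack: ecdec
  Read 'c': matches stack top 'c' => pop. Stack: ecde
  Read 'b': push. Stack: ecdeb
Final stack: "ecdeb" (length 5)

5


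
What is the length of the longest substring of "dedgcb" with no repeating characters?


Input: "dedgcb"
Sliding window (track last position of each char):
  Position 0 ('d'): window [0,0] length 1 -- new best
  Position 1 ('e'): window [0,1] length 2 -- new best
  Position 2 ('d'): repeat (last at 0), move window start to 1
  Position 2 ('d'): window [1,2] length 2
  Position 3 ('g'): window [1,3] length 3 -- new best
  Position 4 ('c'): window [1,4] length 4 -- new best
  Position 5 ('b'): window [1,5] length 5 -- new best
Longest substring with no repeats: "edgcb" with length 5

5


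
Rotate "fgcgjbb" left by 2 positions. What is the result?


Input: "fgcgjbb", rotate left by 2
First 2 characters: "fg"
Remaining characters: "cgjbb"
Concatenate remaining + first: "cgjbb" + "fg" = "cgjbbfg"

cgjbbfg


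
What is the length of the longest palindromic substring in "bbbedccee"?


Input: "bbbedccee"
Checking substrings for palindromes:
  [0:3] "bbb" (len 3) => palindrome
  [0:2] "bb" (len 2) => palindrome
  [1:3] "bb" (len 2) => palindrome
  [5:7] "cc" (len 2) => palindrome
  [7:9] "ee" (len 2) => palindrome
Longest palindromic substring: "bbb" with length 3

3


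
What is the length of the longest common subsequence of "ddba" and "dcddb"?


LCS of "ddba" and "dcddb"
DP table:
           d    c    d    d    b
      0    0    0    0    0    0
  d   0    1    1    1    1    1
  d   0    1    1    2    2    2
  b   0    1    1    2    2    3
  a   0    1    1    2    2    3
LCS length = dp[4][5] = 3

3


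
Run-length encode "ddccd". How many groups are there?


Input: ddccd
Scanning for consecutive runs:
  Group 1: 'd' x 2 (positions 0-1)
  Group 2: 'c' x 2 (positions 2-3)
  Group 3: 'd' x 1 (positions 4-4)
Total groups: 3

3


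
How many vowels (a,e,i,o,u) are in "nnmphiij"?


Input: nnmphiij
Checking each character:
  'n' at position 0: consonant
  'n' at position 1: consonant
  'm' at position 2: consonant
  'p' at position 3: consonant
  'h' at position 4: consonant
  'i' at position 5: vowel (running total: 1)
  'i' at position 6: vowel (running total: 2)
  'j' at position 7: consonant
Total vowels: 2

2


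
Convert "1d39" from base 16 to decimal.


Input: "1d39" in base 16
Positional expansion:
  Digit '1' (value 1) x 16^3 = 4096
  Digit 'd' (value 13) x 16^2 = 3328
  Digit '3' (value 3) x 16^1 = 48
  Digit '9' (value 9) x 16^0 = 9
Sum = 7481

7481


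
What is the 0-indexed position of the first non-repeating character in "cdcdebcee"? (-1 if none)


Input: cdcdebcee
Character frequencies:
  'b': 1
  'c': 3
  'd': 2
  'e': 3
Scanning left to right for freq == 1:
  Position 0 ('c'): freq=3, skip
  Position 1 ('d'): freq=2, skip
  Position 2 ('c'): freq=3, skip
  Position 3 ('d'): freq=2, skip
  Position 4 ('e'): freq=3, skip
  Position 5 ('b'): unique! => answer = 5

5


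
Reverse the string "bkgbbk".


Input: bkgbbk
Reading characters right to left:
  Position 5: 'k'
  Position 4: 'b'
  Position 3: 'b'
  Position 2: 'g'
  Position 1: 'k'
  Position 0: 'b'
Reversed: kbbgkb

kbbgkb


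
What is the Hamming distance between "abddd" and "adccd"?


Comparing "abddd" and "adccd" position by position:
  Position 0: 'a' vs 'a' => same
  Position 1: 'b' vs 'd' => differ
  Position 2: 'd' vs 'c' => differ
  Position 3: 'd' vs 'c' => differ
  Position 4: 'd' vs 'd' => same
Total differences (Hamming distance): 3

3


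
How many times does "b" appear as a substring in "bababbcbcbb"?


Searching for "b" in "bababbcbcbb"
Scanning each position:
  Position 0: "b" => MATCH
  Position 1: "a" => no
  Position 2: "b" => MATCH
  Position 3: "a" => no
  Position 4: "b" => MATCH
  Position 5: "b" => MATCH
  Position 6: "c" => no
  Position 7: "b" => MATCH
  Position 8: "c" => no
  Position 9: "b" => MATCH
  Position 10: "b" => MATCH
Total occurrences: 7

7


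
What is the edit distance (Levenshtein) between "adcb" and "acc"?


Computing edit distance: "adcb" -> "acc"
DP table:
           a    c    c
      0    1    2    3
  a   1    0    1    2
  d   2    1    1    2
  c   3    2    1    1
  b   4    3    2    2
Edit distance = dp[4][3] = 2

2


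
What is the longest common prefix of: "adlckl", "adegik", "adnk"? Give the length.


Words: adlckl, adegik, adnk
  Position 0: all 'a' => match
  Position 1: all 'd' => match
  Position 2: ('l', 'e', 'n') => mismatch, stop
LCP = "ad" (length 2)

2


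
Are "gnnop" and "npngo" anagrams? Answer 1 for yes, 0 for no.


Strings: "gnnop", "npngo"
Sorted first:  gnnop
Sorted second: gnnop
Sorted forms match => anagrams

1


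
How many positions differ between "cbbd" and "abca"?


Comparing "cbbd" and "abca" position by position:
  Position 0: 'c' vs 'a' => DIFFER
  Position 1: 'b' vs 'b' => same
  Position 2: 'b' vs 'c' => DIFFER
  Position 3: 'd' vs 'a' => DIFFER
Positions that differ: 3

3


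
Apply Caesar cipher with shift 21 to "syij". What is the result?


Caesar cipher: shift "syij" by 21
  's' (pos 18) + 21 = pos 13 = 'n'
  'y' (pos 24) + 21 = pos 19 = 't'
  'i' (pos 8) + 21 = pos 3 = 'd'
  'j' (pos 9) + 21 = pos 4 = 'e'
Result: ntde

ntde


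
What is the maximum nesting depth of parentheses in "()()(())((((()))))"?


Input: "()()(())((((()))))"
Tracking depth:
  Position 0 '(': depth becomes 1
  Position 1 ')': depth becomes 0
  Position 2 '(': depth becomes 1
  Position 3 ')': depth becomes 0
  Position 4 '(': depth becomes 1
  Position 5 '(': depth becomes 2
  Position 6 ')': depth becomes 1
  Position 7 ')': depth becomes 0
  Position 8 '(': depth becomes 1
  Position 9 '(': depth becomes 2
  Position 10 '(': depth becomes 3
  Position 11 '(': depth becomes 4
  Position 12 '(': depth becomes 5
  Position 13 ')': depth becomes 4
  Position 14 ')': depth becomes 3
  Position 15 ')': depth becomes 2
  Position 16 ')': depth becomes 1
  Position 17 ')': depth becomes 0
Maximum depth reached: 5

5


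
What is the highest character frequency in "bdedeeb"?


Input: bdedeeb
Character counts:
  'b': 2
  'd': 2
  'e': 3
Maximum frequency: 3

3


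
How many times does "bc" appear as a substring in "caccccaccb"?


Searching for "bc" in "caccccaccb"
Scanning each position:
  Position 0: "ca" => no
  Position 1: "ac" => no
  Position 2: "cc" => no
  Position 3: "cc" => no
  Position 4: "cc" => no
  Position 5: "ca" => no
  Position 6: "ac" => no
  Position 7: "cc" => no
  Position 8: "cb" => no
Total occurrences: 0

0


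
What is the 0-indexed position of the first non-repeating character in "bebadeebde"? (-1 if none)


Input: bebadeebde
Character frequencies:
  'a': 1
  'b': 3
  'd': 2
  'e': 4
Scanning left to right for freq == 1:
  Position 0 ('b'): freq=3, skip
  Position 1 ('e'): freq=4, skip
  Position 2 ('b'): freq=3, skip
  Position 3 ('a'): unique! => answer = 3

3


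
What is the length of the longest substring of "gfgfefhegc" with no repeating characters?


Input: "gfgfefhegc"
Sliding window (track last position of each char):
  Position 0 ('g'): window [0,0] length 1 -- new best
  Position 1 ('f'): window [0,1] length 2 -- new best
  Position 2 ('g'): repeat (last at 0), move window start to 1
  Position 2 ('g'): window [1,2] length 2
  Position 3 ('f'): repeat (last at 1), move window start to 2
  Position 3 ('f'): window [2,3] length 2
  Position 4 ('e'): window [2,4] length 3 -- new best
  Position 5 ('f'): repeat (last at 3), move window start to 4
  Position 5 ('f'): window [4,5] length 2
  Position 6 ('h'): window [4,6] length 3
  Position 7 ('e'): repeat (last at 4), move window start to 5
  Position 7 ('e'): window [5,7] length 3
  Position 8 ('g'): window [5,8] length 4 -- new best
  Position 9 ('c'): window [5,9] length 5 -- new best
Longest substring with no repeats: "fhegc" with length 5

5


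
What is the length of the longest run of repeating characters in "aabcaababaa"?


Input: "aabcaababaa"
Scanning for longest run:
  Position 1 ('a'): continues run of 'a', length=2
  Position 2 ('b'): new char, reset run to 1
  Position 3 ('c'): new char, reset run to 1
  Position 4 ('a'): new char, reset run to 1
  Position 5 ('a'): continues run of 'a', length=2
  Position 6 ('b'): new char, reset run to 1
  Position 7 ('a'): new char, reset run to 1
  Position 8 ('b'): new char, reset run to 1
  Position 9 ('a'): new char, reset run to 1
  Position 10 ('a'): continues run of 'a', length=2
Longest run: 'a' with length 2

2


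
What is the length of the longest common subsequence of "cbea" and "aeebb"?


LCS of "cbea" and "aeebb"
DP table:
           a    e    e    b    b
      0    0    0    0    0    0
  c   0    0    0    0    0    0
  b   0    0    0    0    1    1
  e   0    0    1    1    1    1
  a   0    1    1    1    1    1
LCS length = dp[4][5] = 1

1


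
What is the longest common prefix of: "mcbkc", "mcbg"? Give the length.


Words: mcbkc, mcbg
  Position 0: all 'm' => match
  Position 1: all 'c' => match
  Position 2: all 'b' => match
  Position 3: ('k', 'g') => mismatch, stop
LCP = "mcb" (length 3)

3


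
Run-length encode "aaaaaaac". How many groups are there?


Input: aaaaaaac
Scanning for consecutive runs:
  Group 1: 'a' x 7 (positions 0-6)
  Group 2: 'c' x 1 (positions 7-7)
Total groups: 2

2


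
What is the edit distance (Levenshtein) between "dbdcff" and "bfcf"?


Computing edit distance: "dbdcff" -> "bfcf"
DP table:
           b    f    c    f
      0    1    2    3    4
  d   1    1    2    3    4
  b   2    1    2    3    4
  d   3    2    2    3    4
  c   4    3    3    2    3
  f   5    4    3    3    2
  f   6    5    4    4    3
Edit distance = dp[6][4] = 3

3


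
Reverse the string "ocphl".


Input: ocphl
Reading characters right to left:
  Position 4: 'l'
  Position 3: 'h'
  Position 2: 'p'
  Position 1: 'c'
  Position 0: 'o'
Reversed: lhpco

lhpco


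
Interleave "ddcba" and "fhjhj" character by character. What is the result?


Interleaving "ddcba" and "fhjhj":
  Position 0: 'd' from first, 'f' from second => "df"
  Position 1: 'd' from first, 'h' from second => "dh"
  Position 2: 'c' from first, 'j' from second => "cj"
  Position 3: 'b' from first, 'h' from second => "bh"
  Position 4: 'a' from first, 'j' from second => "aj"
Result: dfdhcjbhaj

dfdhcjbhaj


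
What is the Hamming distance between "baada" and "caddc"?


Comparing "baada" and "caddc" position by position:
  Position 0: 'b' vs 'c' => differ
  Position 1: 'a' vs 'a' => same
  Position 2: 'a' vs 'd' => differ
  Position 3: 'd' vs 'd' => same
  Position 4: 'a' vs 'c' => differ
Total differences (Hamming distance): 3

3


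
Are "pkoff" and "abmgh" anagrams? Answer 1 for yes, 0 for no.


Strings: "pkoff", "abmgh"
Sorted first:  ffkop
Sorted second: abghm
Differ at position 0: 'f' vs 'a' => not anagrams

0


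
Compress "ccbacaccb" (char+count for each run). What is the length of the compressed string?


Input: ccbacaccb
Runs:
  'c' x 2 => "c2"
  'b' x 1 => "b1"
  'a' x 1 => "a1"
  'c' x 1 => "c1"
  'a' x 1 => "a1"
  'c' x 2 => "c2"
  'b' x 1 => "b1"
Compressed: "c2b1a1c1a1c2b1"
Compressed length: 14

14


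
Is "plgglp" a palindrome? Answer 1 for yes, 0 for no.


Input: plgglp
Reversed: plgglp
  Compare pos 0 ('p') with pos 5 ('p'): match
  Compare pos 1 ('l') with pos 4 ('l'): match
  Compare pos 2 ('g') with pos 3 ('g'): match
Result: palindrome

1


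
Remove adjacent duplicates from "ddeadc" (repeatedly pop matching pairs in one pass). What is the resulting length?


Input: ddeadc
Stack-based adjacent duplicate removal:
  Read 'd': push. Stack: d
  Read 'd': matches stack top 'd' => pop. Stack: (empty)
  Read 'e': push. Stack: e
  Read 'a': push. Stack: ea
  Read 'd': push. Stack: ead
  Read 'c': push. Stack: eadc
Final stack: "eadc" (length 4)

4


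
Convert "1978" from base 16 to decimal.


Input: "1978" in base 16
Positional expansion:
  Digit '1' (value 1) x 16^3 = 4096
  Digit '9' (value 9) x 16^2 = 2304
  Digit '7' (value 7) x 16^1 = 112
  Digit '8' (value 8) x 16^0 = 8
Sum = 6520

6520


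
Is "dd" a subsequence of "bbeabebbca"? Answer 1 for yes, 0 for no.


Check if "dd" is a subsequence of "bbeabebbca"
Greedy scan:
  Position 0 ('b'): no match needed
  Position 1 ('b'): no match needed
  Position 2 ('e'): no match needed
  Position 3 ('a'): no match needed
  Position 4 ('b'): no match needed
  Position 5 ('e'): no match needed
  Position 6 ('b'): no match needed
  Position 7 ('b'): no match needed
  Position 8 ('c'): no match needed
  Position 9 ('a'): no match needed
Only matched 0/2 characters => not a subsequence

0


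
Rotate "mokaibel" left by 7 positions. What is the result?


Input: "mokaibel", rotate left by 7
First 7 characters: "mokaibe"
Remaining characters: "l"
Concatenate remaining + first: "l" + "mokaibe" = "lmokaibe"

lmokaibe


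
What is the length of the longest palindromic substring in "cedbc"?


Input: "cedbc"
Checking substrings for palindromes:
  No multi-char palindromic substrings found
Longest palindromic substring: "c" with length 1

1


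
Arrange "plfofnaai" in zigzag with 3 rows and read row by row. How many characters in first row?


Zigzag "plfofnaai" into 3 rows:
Placing characters:
  'p' => row 0
  'l' => row 1
  'f' => row 2
  'o' => row 1
  'f' => row 0
  'n' => row 1
  'a' => row 2
  'a' => row 1
  'i' => row 0
Rows:
  Row 0: "pfi"
  Row 1: "lona"
  Row 2: "fa"
First row length: 3

3


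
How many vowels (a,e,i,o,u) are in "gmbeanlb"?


Input: gmbeanlb
Checking each character:
  'g' at position 0: consonant
  'm' at position 1: consonant
  'b' at position 2: consonant
  'e' at position 3: vowel (running total: 1)
  'a' at position 4: vowel (running total: 2)
  'n' at position 5: consonant
  'l' at position 6: consonant
  'b' at position 7: consonant
Total vowels: 2

2


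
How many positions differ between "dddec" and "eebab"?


Comparing "dddec" and "eebab" position by position:
  Position 0: 'd' vs 'e' => DIFFER
  Position 1: 'd' vs 'e' => DIFFER
  Position 2: 'd' vs 'b' => DIFFER
  Position 3: 'e' vs 'a' => DIFFER
  Position 4: 'c' vs 'b' => DIFFER
Positions that differ: 5

5


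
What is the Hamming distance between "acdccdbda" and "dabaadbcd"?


Comparing "acdccdbda" and "dabaadbcd" position by position:
  Position 0: 'a' vs 'd' => differ
  Position 1: 'c' vs 'a' => differ
  Position 2: 'd' vs 'b' => differ
  Position 3: 'c' vs 'a' => differ
  Position 4: 'c' vs 'a' => differ
  Position 5: 'd' vs 'd' => same
  Position 6: 'b' vs 'b' => same
  Position 7: 'd' vs 'c' => differ
  Position 8: 'a' vs 'd' => differ
Total differences (Hamming distance): 7

7


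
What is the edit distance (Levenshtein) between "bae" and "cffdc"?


Computing edit distance: "bae" -> "cffdc"
DP table:
           c    f    f    d    c
      0    1    2    3    4    5
  b   1    1    2    3    4    5
  a   2    2    2    3    4    5
  e   3    3    3    3    4    5
Edit distance = dp[3][5] = 5

5


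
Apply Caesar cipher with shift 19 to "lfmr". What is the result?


Caesar cipher: shift "lfmr" by 19
  'l' (pos 11) + 19 = pos 4 = 'e'
  'f' (pos 5) + 19 = pos 24 = 'y'
  'm' (pos 12) + 19 = pos 5 = 'f'
  'r' (pos 17) + 19 = pos 10 = 'k'
Result: eyfk

eyfk


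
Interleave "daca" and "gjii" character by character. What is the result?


Interleaving "daca" and "gjii":
  Position 0: 'd' from first, 'g' from second => "dg"
  Position 1: 'a' from first, 'j' from second => "aj"
  Position 2: 'c' from first, 'i' from second => "ci"
  Position 3: 'a' from first, 'i' from second => "ai"
Result: dgajciai

dgajciai


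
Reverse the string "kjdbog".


Input: kjdbog
Reading characters right to left:
  Position 5: 'g'
  Position 4: 'o'
  Position 3: 'b'
  Position 2: 'd'
  Position 1: 'j'
  Position 0: 'k'
Reversed: gobdjk

gobdjk


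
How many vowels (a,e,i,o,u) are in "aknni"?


Input: aknni
Checking each character:
  'a' at position 0: vowel (running total: 1)
  'k' at position 1: consonant
  'n' at position 2: consonant
  'n' at position 3: consonant
  'i' at position 4: vowel (running total: 2)
Total vowels: 2

2


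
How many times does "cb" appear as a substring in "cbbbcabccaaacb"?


Searching for "cb" in "cbbbcabccaaacb"
Scanning each position:
  Position 0: "cb" => MATCH
  Position 1: "bb" => no
  Position 2: "bb" => no
  Position 3: "bc" => no
  Position 4: "ca" => no
  Position 5: "ab" => no
  Position 6: "bc" => no
  Position 7: "cc" => no
  Position 8: "ca" => no
  Position 9: "aa" => no
  Position 10: "aa" => no
  Position 11: "ac" => no
  Position 12: "cb" => MATCH
Total occurrences: 2

2


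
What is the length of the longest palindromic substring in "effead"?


Input: "effead"
Checking substrings for palindromes:
  [0:4] "effe" (len 4) => palindrome
  [1:3] "ff" (len 2) => palindrome
Longest palindromic substring: "effe" with length 4

4


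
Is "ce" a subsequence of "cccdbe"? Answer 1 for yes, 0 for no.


Check if "ce" is a subsequence of "cccdbe"
Greedy scan:
  Position 0 ('c'): matches sub[0] = 'c'
  Position 1 ('c'): no match needed
  Position 2 ('c'): no match needed
  Position 3 ('d'): no match needed
  Position 4 ('b'): no match needed
  Position 5 ('e'): matches sub[1] = 'e'
All 2 characters matched => is a subsequence

1


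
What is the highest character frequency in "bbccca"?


Input: bbccca
Character counts:
  'a': 1
  'b': 2
  'c': 3
Maximum frequency: 3

3


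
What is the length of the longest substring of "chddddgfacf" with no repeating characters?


Input: "chddddgfacf"
Sliding window (track last position of each char):
  Position 0 ('c'): window [0,0] length 1 -- new best
  Position 1 ('h'): window [0,1] length 2 -- new best
  Position 2 ('d'): window [0,2] length 3 -- new best
  Position 3 ('d'): repeat (last at 2), move window start to 3
  Position 3 ('d'): window [3,3] length 1
  Position 4 ('d'): repeat (last at 3), move window start to 4
  Position 4 ('d'): window [4,4] length 1
  Position 5 ('d'): repeat (last at 4), move window start to 5
  Position 5 ('d'): window [5,5] length 1
  Position 6 ('g'): window [5,6] length 2
  Position 7 ('f'): window [5,7] length 3
  Position 8 ('a'): window [5,8] length 4 -- new best
  Position 9 ('c'): window [5,9] length 5 -- new best
  Position 10 ('f'): repeat (last at 7), move window start to 8
  Position 10 ('f'): window [8,10] length 3
Longest substring with no repeats: "dgfac" with length 5

5


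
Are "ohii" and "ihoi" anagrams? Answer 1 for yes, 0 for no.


Strings: "ohii", "ihoi"
Sorted first:  hiio
Sorted second: hiio
Sorted forms match => anagrams

1


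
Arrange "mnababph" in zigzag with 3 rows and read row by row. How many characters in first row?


Zigzag "mnababph" into 3 rows:
Placing characters:
  'm' => row 0
  'n' => row 1
  'a' => row 2
  'b' => row 1
  'a' => row 0
  'b' => row 1
  'p' => row 2
  'h' => row 1
Rows:
  Row 0: "ma"
  Row 1: "nbbh"
  Row 2: "ap"
First row length: 2

2


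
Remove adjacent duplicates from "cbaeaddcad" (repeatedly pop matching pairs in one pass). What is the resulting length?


Input: cbaeaddcad
Stack-based adjacent duplicate removal:
  Read 'c': push. Stack: c
  Read 'b': push. Stack: cb
  Read 'a': push. Stack: cba
  Read 'e': push. Stack: cbae
  Read 'a': push. Stack: cbaea
  Read 'd': push. Stack: cbaead
  Read 'd': matches stack top 'd' => pop. Stack: cbaea
  Read 'c': push. Stack: cbaeac
  Read 'a': push. Stack: cbaeaca
  Read 'd': push. Stack: cbaeacad
Final stack: "cbaeacad" (length 8)

8


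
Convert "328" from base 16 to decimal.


Input: "328" in base 16
Positional expansion:
  Digit '3' (value 3) x 16^2 = 768
  Digit '2' (value 2) x 16^1 = 32
  Digit '8' (value 8) x 16^0 = 8
Sum = 808

808


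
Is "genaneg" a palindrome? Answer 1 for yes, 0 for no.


Input: genaneg
Reversed: genaneg
  Compare pos 0 ('g') with pos 6 ('g'): match
  Compare pos 1 ('e') with pos 5 ('e'): match
  Compare pos 2 ('n') with pos 4 ('n'): match
Result: palindrome

1


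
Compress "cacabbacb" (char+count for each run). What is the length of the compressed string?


Input: cacabbacb
Runs:
  'c' x 1 => "c1"
  'a' x 1 => "a1"
  'c' x 1 => "c1"
  'a' x 1 => "a1"
  'b' x 2 => "b2"
  'a' x 1 => "a1"
  'c' x 1 => "c1"
  'b' x 1 => "b1"
Compressed: "c1a1c1a1b2a1c1b1"
Compressed length: 16

16


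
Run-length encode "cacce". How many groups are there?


Input: cacce
Scanning for consecutive runs:
  Group 1: 'c' x 1 (positions 0-0)
  Group 2: 'a' x 1 (positions 1-1)
  Group 3: 'c' x 2 (positions 2-3)
  Group 4: 'e' x 1 (positions 4-4)
Total groups: 4

4


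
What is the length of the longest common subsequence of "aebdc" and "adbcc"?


LCS of "aebdc" and "adbcc"
DP table:
           a    d    b    c    c
      0    0    0    0    0    0
  a   0    1    1    1    1    1
  e   0    1    1    1    1    1
  b   0    1    1    2    2    2
  d   0    1    2    2    2    2
  c   0    1    2    2    3    3
LCS length = dp[5][5] = 3

3


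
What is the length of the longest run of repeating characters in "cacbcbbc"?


Input: "cacbcbbc"
Scanning for longest run:
  Position 1 ('a'): new char, reset run to 1
  Position 2 ('c'): new char, reset run to 1
  Position 3 ('b'): new char, reset run to 1
  Position 4 ('c'): new char, reset run to 1
  Position 5 ('b'): new char, reset run to 1
  Position 6 ('b'): continues run of 'b', length=2
  Position 7 ('c'): new char, reset run to 1
Longest run: 'b' with length 2

2


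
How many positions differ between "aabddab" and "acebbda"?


Comparing "aabddab" and "acebbda" position by position:
  Position 0: 'a' vs 'a' => same
  Position 1: 'a' vs 'c' => DIFFER
  Position 2: 'b' vs 'e' => DIFFER
  Position 3: 'd' vs 'b' => DIFFER
  Position 4: 'd' vs 'b' => DIFFER
  Position 5: 'a' vs 'd' => DIFFER
  Position 6: 'b' vs 'a' => DIFFER
Positions that differ: 6

6


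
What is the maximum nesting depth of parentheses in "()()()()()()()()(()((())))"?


Input: "()()()()()()()()(()((())))"
Tracking depth:
  Position 0 '(': depth becomes 1
  Position 1 ')': depth becomes 0
  Position 2 '(': depth becomes 1
  Position 3 ')': depth becomes 0
  Position 4 '(': depth becomes 1
  Position 5 ')': depth becomes 0
  Position 6 '(': depth becomes 1
  Position 7 ')': depth becomes 0
  Position 8 '(': depth becomes 1
  Position 9 ')': depth becomes 0
  Position 10 '(': depth becomes 1
  Position 11 ')': depth becomes 0
  Position 12 '(': depth becomes 1
  Position 13 ')': depth becomes 0
  Position 14 '(': depth becomes 1
  Position 15 ')': depth becomes 0
  Position 16 '(': depth becomes 1
  Position 17 '(': depth becomes 2
  Position 18 ')': depth becomes 1
  Position 19 '(': depth becomes 2
  Position 20 '(': depth becomes 3
  Position 21 '(': depth becomes 4
  Position 22 ')': depth becomes 3
  Position 23 ')': depth becomes 2
  Position 24 ')': depth becomes 1
  Position 25 ')': depth becomes 0
Maximum depth reached: 4

4


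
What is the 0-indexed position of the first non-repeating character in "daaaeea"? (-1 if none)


Input: daaaeea
Character frequencies:
  'a': 4
  'd': 1
  'e': 2
Scanning left to right for freq == 1:
  Position 0 ('d'): unique! => answer = 0

0


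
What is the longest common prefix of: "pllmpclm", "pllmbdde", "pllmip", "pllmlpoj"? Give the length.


Words: pllmpclm, pllmbdde, pllmip, pllmlpoj
  Position 0: all 'p' => match
  Position 1: all 'l' => match
  Position 2: all 'l' => match
  Position 3: all 'm' => match
  Position 4: ('p', 'b', 'i', 'l') => mismatch, stop
LCP = "pllm" (length 4)

4


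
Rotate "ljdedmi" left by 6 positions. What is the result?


Input: "ljdedmi", rotate left by 6
First 6 characters: "ljdedm"
Remaining characters: "i"
Concatenate remaining + first: "i" + "ljdedm" = "iljdedm"

iljdedm


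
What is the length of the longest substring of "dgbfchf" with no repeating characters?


Input: "dgbfchf"
Sliding window (track last position of each char):
  Position 0 ('d'): window [0,0] length 1 -- new best
  Position 1 ('g'): window [0,1] length 2 -- new best
  Position 2 ('b'): window [0,2] length 3 -- new best
  Position 3 ('f'): window [0,3] length 4 -- new best
  Position 4 ('c'): window [0,4] length 5 -- new best
  Position 5 ('h'): window [0,5] length 6 -- new best
  Position 6 ('f'): repeat (last at 3), move window start to 4
  Position 6 ('f'): window [4,6] length 3
Longest substring with no repeats: "dgbfch" with length 6

6


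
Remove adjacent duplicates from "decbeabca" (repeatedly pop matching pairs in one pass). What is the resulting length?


Input: decbeabca
Stack-based adjacent duplicate removal:
  Read 'd': push. Stack: d
  Read 'e': push. Stack: de
  Read 'c': push. Stack: dec
  Read 'b': push. Stack: decb
  Read 'e': push. Stack: decbe
  Read 'a': push. Stack: decbea
  Read 'b': push. Stack: decbeab
  Read 'c': push. Stack: decbeabc
  Read 'a': push. Stack: decbeabca
Final stack: "decbeabca" (length 9)

9


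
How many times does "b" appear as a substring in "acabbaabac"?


Searching for "b" in "acabbaabac"
Scanning each position:
  Position 0: "a" => no
  Position 1: "c" => no
  Position 2: "a" => no
  Position 3: "b" => MATCH
  Position 4: "b" => MATCH
  Position 5: "a" => no
  Position 6: "a" => no
  Position 7: "b" => MATCH
  Position 8: "a" => no
  Position 9: "c" => no
Total occurrences: 3

3


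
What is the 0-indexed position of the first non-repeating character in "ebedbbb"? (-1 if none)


Input: ebedbbb
Character frequencies:
  'b': 4
  'd': 1
  'e': 2
Scanning left to right for freq == 1:
  Position 0 ('e'): freq=2, skip
  Position 1 ('b'): freq=4, skip
  Position 2 ('e'): freq=2, skip
  Position 3 ('d'): unique! => answer = 3

3


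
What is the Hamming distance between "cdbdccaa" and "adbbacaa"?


Comparing "cdbdccaa" and "adbbacaa" position by position:
  Position 0: 'c' vs 'a' => differ
  Position 1: 'd' vs 'd' => same
  Position 2: 'b' vs 'b' => same
  Position 3: 'd' vs 'b' => differ
  Position 4: 'c' vs 'a' => differ
  Position 5: 'c' vs 'c' => same
  Position 6: 'a' vs 'a' => same
  Position 7: 'a' vs 'a' => same
Total differences (Hamming distance): 3

3


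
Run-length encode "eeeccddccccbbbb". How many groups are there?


Input: eeeccddccccbbbb
Scanning for consecutive runs:
  Group 1: 'e' x 3 (positions 0-2)
  Group 2: 'c' x 2 (positions 3-4)
  Group 3: 'd' x 2 (positions 5-6)
  Group 4: 'c' x 4 (positions 7-10)
  Group 5: 'b' x 4 (positions 11-14)
Total groups: 5

5


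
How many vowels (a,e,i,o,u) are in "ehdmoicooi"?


Input: ehdmoicooi
Checking each character:
  'e' at position 0: vowel (running total: 1)
  'h' at position 1: consonant
  'd' at position 2: consonant
  'm' at position 3: consonant
  'o' at position 4: vowel (running total: 2)
  'i' at position 5: vowel (running total: 3)
  'c' at position 6: consonant
  'o' at position 7: vowel (running total: 4)
  'o' at position 8: vowel (running total: 5)
  'i' at position 9: vowel (running total: 6)
Total vowels: 6

6


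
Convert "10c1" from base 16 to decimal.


Input: "10c1" in base 16
Positional expansion:
  Digit '1' (value 1) x 16^3 = 4096
  Digit '0' (value 0) x 16^2 = 0
  Digit 'c' (value 12) x 16^1 = 192
  Digit '1' (value 1) x 16^0 = 1
Sum = 4289

4289


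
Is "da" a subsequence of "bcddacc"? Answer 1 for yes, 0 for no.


Check if "da" is a subsequence of "bcddacc"
Greedy scan:
  Position 0 ('b'): no match needed
  Position 1 ('c'): no match needed
  Position 2 ('d'): matches sub[0] = 'd'
  Position 3 ('d'): no match needed
  Position 4 ('a'): matches sub[1] = 'a'
  Position 5 ('c'): no match needed
  Position 6 ('c'): no match needed
All 2 characters matched => is a subsequence

1


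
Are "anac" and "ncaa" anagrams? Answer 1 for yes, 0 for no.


Strings: "anac", "ncaa"
Sorted first:  aacn
Sorted second: aacn
Sorted forms match => anagrams

1


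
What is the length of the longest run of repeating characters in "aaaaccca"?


Input: "aaaaccca"
Scanning for longest run:
  Position 1 ('a'): continues run of 'a', length=2
  Position 2 ('a'): continues run of 'a', length=3
  Position 3 ('a'): continues run of 'a', length=4
  Position 4 ('c'): new char, reset run to 1
  Position 5 ('c'): continues run of 'c', length=2
  Position 6 ('c'): continues run of 'c', length=3
  Position 7 ('a'): new char, reset run to 1
Longest run: 'a' with length 4

4


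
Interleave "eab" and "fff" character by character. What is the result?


Interleaving "eab" and "fff":
  Position 0: 'e' from first, 'f' from second => "ef"
  Position 1: 'a' from first, 'f' from second => "af"
  Position 2: 'b' from first, 'f' from second => "bf"
Result: efafbf

efafbf


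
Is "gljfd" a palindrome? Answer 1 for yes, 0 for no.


Input: gljfd
Reversed: dfjlg
  Compare pos 0 ('g') with pos 4 ('d'): MISMATCH
  Compare pos 1 ('l') with pos 3 ('f'): MISMATCH
Result: not a palindrome

0


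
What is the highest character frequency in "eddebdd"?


Input: eddebdd
Character counts:
  'b': 1
  'd': 4
  'e': 2
Maximum frequency: 4

4


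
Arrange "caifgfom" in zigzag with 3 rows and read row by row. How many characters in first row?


Zigzag "caifgfom" into 3 rows:
Placing characters:
  'c' => row 0
  'a' => row 1
  'i' => row 2
  'f' => row 1
  'g' => row 0
  'f' => row 1
  'o' => row 2
  'm' => row 1
Rows:
  Row 0: "cg"
  Row 1: "affm"
  Row 2: "io"
First row length: 2

2


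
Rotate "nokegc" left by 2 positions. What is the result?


Input: "nokegc", rotate left by 2
First 2 characters: "no"
Remaining characters: "kegc"
Concatenate remaining + first: "kegc" + "no" = "kegcno"

kegcno


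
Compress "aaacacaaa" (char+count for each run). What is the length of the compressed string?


Input: aaacacaaa
Runs:
  'a' x 3 => "a3"
  'c' x 1 => "c1"
  'a' x 1 => "a1"
  'c' x 1 => "c1"
  'a' x 3 => "a3"
Compressed: "a3c1a1c1a3"
Compressed length: 10

10
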